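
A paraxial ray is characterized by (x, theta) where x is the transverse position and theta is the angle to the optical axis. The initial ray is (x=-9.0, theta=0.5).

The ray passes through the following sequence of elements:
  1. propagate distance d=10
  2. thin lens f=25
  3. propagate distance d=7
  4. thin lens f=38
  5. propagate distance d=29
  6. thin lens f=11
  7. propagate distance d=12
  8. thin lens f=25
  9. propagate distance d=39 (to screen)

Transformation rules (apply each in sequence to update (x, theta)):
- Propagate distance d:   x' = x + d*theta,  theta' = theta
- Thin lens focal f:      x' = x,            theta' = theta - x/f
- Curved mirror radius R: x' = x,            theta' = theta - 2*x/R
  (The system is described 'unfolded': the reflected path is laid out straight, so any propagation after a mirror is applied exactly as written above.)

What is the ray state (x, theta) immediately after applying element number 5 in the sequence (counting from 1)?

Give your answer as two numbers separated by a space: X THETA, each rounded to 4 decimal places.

Answer: 19.2868 0.6437

Derivation:
Initial: x=-9.0000 theta=0.5000
After 1 (propagate distance d=10): x=-4.0000 theta=0.5000
After 2 (thin lens f=25): x=-4.0000 theta=0.6600
After 3 (propagate distance d=7): x=0.6200 theta=0.6600
After 4 (thin lens f=38): x=0.6200 theta=1223/1900 (≈0.6437)
After 5 (propagate distance d=29): x=7329/380 (≈19.2868) theta=1223/1900 (≈0.6437)
Rounded to 4 decimal places: x = 19.2868, theta = 0.6437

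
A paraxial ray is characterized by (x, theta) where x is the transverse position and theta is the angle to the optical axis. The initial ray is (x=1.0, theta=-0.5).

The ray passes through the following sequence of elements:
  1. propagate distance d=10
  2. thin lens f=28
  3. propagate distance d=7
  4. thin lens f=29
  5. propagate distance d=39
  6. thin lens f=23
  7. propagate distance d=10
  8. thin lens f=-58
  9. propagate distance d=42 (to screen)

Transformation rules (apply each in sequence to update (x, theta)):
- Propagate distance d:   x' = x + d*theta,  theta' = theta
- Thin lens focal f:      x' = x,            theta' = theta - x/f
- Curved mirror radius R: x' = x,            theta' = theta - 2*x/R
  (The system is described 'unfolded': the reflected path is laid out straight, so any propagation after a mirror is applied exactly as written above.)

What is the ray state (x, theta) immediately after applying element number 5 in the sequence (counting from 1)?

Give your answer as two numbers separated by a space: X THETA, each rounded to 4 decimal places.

Initial: x=1.0000 theta=-0.5000
After 1 (propagate distance d=10): x=-4.0000 theta=-0.5000
After 2 (thin lens f=28): x=-4.0000 theta=-5/14 (≈-0.3571)
After 3 (propagate distance d=7): x=-6.5000 theta=-5/14 (≈-0.3571)
After 4 (thin lens f=29): x=-6.5000 theta=-27/203 (≈-0.1330)
After 5 (propagate distance d=39): x=-4745/406 (≈-11.6872) theta=-27/203 (≈-0.1330)
Rounded to 4 decimal places: x = -11.6872, theta = -0.1330

Answer: -11.6872 -0.1330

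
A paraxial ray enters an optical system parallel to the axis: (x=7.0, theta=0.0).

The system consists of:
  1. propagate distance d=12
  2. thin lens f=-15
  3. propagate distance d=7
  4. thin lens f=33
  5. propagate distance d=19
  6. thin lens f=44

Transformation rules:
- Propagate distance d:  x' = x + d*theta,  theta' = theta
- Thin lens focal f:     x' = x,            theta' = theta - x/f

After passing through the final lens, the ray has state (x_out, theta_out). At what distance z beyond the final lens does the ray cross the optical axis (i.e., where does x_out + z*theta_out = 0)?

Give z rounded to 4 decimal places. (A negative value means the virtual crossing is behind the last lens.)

Answer: 91.2195

Derivation:
Initial: x=7.0000 theta=0.0000
After 1 (propagate distance d=12): x=7.0000 theta=0.0000
After 2 (thin lens f=-15): x=7.0000 theta=7/15 (≈0.4667)
After 3 (propagate distance d=7): x=154/15 (≈10.2667) theta=7/15 (≈0.4667)
After 4 (thin lens f=33): x=154/15 (≈10.2667) theta=7/45 (≈0.1556)
After 5 (propagate distance d=19): x=119/9 (≈13.2222) theta=7/45 (≈0.1556)
After 6 (thin lens f=44): x=119/9 (≈13.2222) theta=-287/1980 (≈-0.1449)
z_focus = -x_out/theta_out = -(119/9)/(-287/1980) = 3740/41 ≈ 91.2195
Rounded to 4 decimal places: z = 91.2195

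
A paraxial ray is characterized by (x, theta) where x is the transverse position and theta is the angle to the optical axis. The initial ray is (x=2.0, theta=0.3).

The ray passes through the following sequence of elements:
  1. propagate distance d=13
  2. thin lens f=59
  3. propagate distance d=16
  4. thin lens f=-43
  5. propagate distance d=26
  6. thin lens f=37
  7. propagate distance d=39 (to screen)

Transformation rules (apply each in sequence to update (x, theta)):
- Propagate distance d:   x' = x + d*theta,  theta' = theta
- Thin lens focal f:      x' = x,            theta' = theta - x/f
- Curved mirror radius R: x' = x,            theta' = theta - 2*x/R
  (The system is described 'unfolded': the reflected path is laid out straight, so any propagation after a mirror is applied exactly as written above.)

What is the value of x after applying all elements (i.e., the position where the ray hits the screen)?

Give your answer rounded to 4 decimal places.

Answer: 14.9831

Derivation:
Initial: x=2.0000 theta=0.3000
After 1 (propagate distance d=13): x=5.9000 theta=0.3000
After 2 (thin lens f=59): x=5.9000 theta=0.2000
After 3 (propagate distance d=16): x=9.1000 theta=0.2000
After 4 (thin lens f=-43): x=9.1000 theta=177/430 (≈0.4116)
After 5 (propagate distance d=26): x=1703/86 (≈19.8023) theta=177/430 (≈0.4116)
After 6 (thin lens f=37): x=1703/86 (≈19.8023) theta=-983/7955 (≈-0.1236)
After 7 (propagate distance d=39 (to screen)): x=238381/15910 (≈14.9831) theta=-983/7955 (≈-0.1236)
Rounded to 4 decimal places: x = 14.9831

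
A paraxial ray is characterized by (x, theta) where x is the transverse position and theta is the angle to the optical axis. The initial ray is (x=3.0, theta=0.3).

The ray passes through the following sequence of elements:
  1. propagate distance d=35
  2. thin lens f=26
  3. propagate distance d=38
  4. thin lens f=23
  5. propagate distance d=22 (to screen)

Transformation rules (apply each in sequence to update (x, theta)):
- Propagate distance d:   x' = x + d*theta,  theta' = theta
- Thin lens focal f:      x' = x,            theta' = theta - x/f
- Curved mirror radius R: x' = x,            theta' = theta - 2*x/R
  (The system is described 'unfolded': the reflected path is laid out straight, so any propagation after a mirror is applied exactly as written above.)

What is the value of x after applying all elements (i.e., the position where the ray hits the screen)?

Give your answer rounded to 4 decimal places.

Initial: x=3.0000 theta=0.3000
After 1 (propagate distance d=35): x=13.5000 theta=0.3000
After 2 (thin lens f=26): x=13.5000 theta=-57/260 (≈-0.2192)
After 3 (propagate distance d=38): x=336/65 (≈5.1692) theta=-57/260 (≈-0.2192)
After 4 (thin lens f=23): x=336/65 (≈5.1692) theta=-531/1196 (≈-0.4440)
After 5 (propagate distance d=22 (to screen)): x=-13749/2990 (≈-4.5983) theta=-531/1196 (≈-0.4440)
Rounded to 4 decimal places: x = -4.5983

Answer: -4.5983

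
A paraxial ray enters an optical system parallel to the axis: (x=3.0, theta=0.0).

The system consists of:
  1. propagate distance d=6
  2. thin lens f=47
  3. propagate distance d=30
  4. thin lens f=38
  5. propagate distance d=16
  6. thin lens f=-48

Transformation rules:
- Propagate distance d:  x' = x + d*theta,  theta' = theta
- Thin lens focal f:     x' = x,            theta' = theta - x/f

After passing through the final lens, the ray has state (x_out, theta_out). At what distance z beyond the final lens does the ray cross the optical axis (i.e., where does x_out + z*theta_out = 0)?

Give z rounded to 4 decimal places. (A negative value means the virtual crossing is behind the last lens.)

Initial: x=3.0000 theta=0.0000
After 1 (propagate distance d=6): x=3.0000 theta=0.0000
After 2 (thin lens f=47): x=3.0000 theta=-3/47 (≈-0.0638)
After 3 (propagate distance d=30): x=51/47 (≈1.0851) theta=-3/47 (≈-0.0638)
After 4 (thin lens f=38): x=51/47 (≈1.0851) theta=-165/1786 (≈-0.0924)
After 5 (propagate distance d=16): x=-351/893 (≈-0.3931) theta=-165/1786 (≈-0.0924)
After 6 (thin lens f=-48): x=-351/893 (≈-0.3931) theta=-1437/14288 (≈-0.1006)
z_focus = -x_out/theta_out = -(-351/893)/(-1437/14288) = -1872/479 ≈ -3.9081
Rounded to 4 decimal places: z = -3.9081

Answer: -3.9081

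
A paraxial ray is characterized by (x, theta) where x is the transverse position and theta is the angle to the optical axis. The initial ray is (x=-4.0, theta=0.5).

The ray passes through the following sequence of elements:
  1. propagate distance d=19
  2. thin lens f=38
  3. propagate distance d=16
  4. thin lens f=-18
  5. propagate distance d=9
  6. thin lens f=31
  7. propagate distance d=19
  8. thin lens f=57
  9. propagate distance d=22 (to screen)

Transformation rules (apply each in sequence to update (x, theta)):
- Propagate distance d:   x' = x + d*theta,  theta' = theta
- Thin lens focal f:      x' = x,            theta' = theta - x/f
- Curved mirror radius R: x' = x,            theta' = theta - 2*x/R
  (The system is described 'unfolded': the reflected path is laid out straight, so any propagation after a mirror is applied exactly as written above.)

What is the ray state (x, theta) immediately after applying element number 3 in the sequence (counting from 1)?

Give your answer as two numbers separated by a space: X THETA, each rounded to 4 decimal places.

Answer: 11.1842 0.3553

Derivation:
Initial: x=-4.0000 theta=0.5000
After 1 (propagate distance d=19): x=5.5000 theta=0.5000
After 2 (thin lens f=38): x=5.5000 theta=27/76 (≈0.3553)
After 3 (propagate distance d=16): x=425/38 (≈11.1842) theta=27/76 (≈0.3553)
Rounded to 4 decimal places: x = 11.1842, theta = 0.3553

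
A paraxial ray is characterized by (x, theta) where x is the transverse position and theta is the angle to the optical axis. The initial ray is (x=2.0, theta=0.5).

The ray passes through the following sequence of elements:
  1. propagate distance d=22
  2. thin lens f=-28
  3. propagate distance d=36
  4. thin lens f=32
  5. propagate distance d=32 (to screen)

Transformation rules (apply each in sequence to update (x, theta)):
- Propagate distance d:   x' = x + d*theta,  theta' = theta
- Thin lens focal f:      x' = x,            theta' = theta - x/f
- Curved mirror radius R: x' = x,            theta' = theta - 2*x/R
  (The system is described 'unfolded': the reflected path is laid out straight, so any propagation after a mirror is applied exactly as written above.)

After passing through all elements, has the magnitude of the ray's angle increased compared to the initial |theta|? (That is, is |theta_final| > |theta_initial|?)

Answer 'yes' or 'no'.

Initial: x=2.0000 theta=0.5000
After 1 (propagate distance d=22): x=13.0000 theta=0.5000
After 2 (thin lens f=-28): x=13.0000 theta=27/28 (≈0.9643)
After 3 (propagate distance d=36): x=334/7 (≈47.7143) theta=27/28 (≈0.9643)
After 4 (thin lens f=32): x=334/7 (≈47.7143) theta=-59/112 (≈-0.5268)
After 5 (propagate distance d=32 (to screen)): x=216/7 (≈30.8571) theta=-59/112 (≈-0.5268)
|theta_initial|=0.5000 |theta_final|=59/112 (≈0.5268) -> increased

Answer: yes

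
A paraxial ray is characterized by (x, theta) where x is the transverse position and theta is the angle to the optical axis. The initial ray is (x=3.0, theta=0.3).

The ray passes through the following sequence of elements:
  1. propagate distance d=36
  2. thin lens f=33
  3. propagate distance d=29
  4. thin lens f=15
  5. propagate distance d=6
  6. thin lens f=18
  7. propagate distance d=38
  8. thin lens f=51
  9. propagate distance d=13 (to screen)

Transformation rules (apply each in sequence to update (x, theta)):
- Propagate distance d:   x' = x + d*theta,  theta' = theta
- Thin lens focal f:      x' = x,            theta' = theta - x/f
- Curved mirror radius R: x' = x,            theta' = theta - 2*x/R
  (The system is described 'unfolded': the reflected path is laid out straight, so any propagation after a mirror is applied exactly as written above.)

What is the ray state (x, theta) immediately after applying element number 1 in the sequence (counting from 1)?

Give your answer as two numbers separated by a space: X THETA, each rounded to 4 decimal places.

Answer: 13.8000 0.3000

Derivation:
Initial: x=3.0000 theta=0.3000
After 1 (propagate distance d=36): x=13.8000 theta=0.3000
Rounded to 4 decimal places: x = 13.8000, theta = 0.3000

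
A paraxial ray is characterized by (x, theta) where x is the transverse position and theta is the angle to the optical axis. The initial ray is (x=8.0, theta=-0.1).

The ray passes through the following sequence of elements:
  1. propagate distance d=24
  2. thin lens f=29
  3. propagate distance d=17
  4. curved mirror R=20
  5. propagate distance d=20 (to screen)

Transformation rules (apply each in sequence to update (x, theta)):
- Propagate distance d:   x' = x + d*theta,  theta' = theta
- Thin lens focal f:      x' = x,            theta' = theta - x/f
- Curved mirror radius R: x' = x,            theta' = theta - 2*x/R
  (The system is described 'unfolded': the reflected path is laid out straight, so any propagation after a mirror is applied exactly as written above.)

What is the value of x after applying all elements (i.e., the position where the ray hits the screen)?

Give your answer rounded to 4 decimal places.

Initial: x=8.0000 theta=-0.1000
After 1 (propagate distance d=24): x=5.6000 theta=-0.1000
After 2 (thin lens f=29): x=5.6000 theta=-17/58 (≈-0.2931)
After 3 (propagate distance d=17): x=179/290 (≈0.6172) theta=-17/58 (≈-0.2931)
After 4 (curved mirror R=20): x=179/290 (≈0.6172) theta=-1029/2900 (≈-0.3548)
After 5 (propagate distance d=20 (to screen)): x=-1879/290 (≈-6.4793) theta=-1029/2900 (≈-0.3548)
Rounded to 4 decimal places: x = -6.4793

Answer: -6.4793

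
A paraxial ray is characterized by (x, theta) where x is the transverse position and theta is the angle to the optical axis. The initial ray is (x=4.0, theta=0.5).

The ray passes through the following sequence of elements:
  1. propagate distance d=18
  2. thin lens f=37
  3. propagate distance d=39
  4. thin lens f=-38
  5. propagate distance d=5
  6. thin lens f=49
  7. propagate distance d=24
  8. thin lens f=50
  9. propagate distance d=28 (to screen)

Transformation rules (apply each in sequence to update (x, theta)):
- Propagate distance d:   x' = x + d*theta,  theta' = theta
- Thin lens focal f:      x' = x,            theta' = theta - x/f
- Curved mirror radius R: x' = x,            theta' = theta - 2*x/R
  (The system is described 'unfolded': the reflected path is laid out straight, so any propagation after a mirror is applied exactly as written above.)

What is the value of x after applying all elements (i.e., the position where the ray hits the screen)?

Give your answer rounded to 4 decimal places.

Answer: 17.1687

Derivation:
Initial: x=4.0000 theta=0.5000
After 1 (propagate distance d=18): x=13.0000 theta=0.5000
After 2 (thin lens f=37): x=13.0000 theta=11/74 (≈0.1486)
After 3 (propagate distance d=39): x=1391/74 (≈18.7973) theta=11/74 (≈0.1486)
After 4 (thin lens f=-38): x=1391/74 (≈18.7973) theta=1809/2812 (≈0.6433)
After 5 (propagate distance d=5): x=61903/2812 (≈22.0139) theta=1809/2812 (≈0.6433)
After 6 (thin lens f=49): x=61903/2812 (≈22.0139) theta=13369/68894 (≈0.1941)
After 7 (propagate distance d=24): x=3674959/137788 (≈26.6711) theta=13369/68894 (≈0.1941)
After 8 (thin lens f=50): x=3674959/137788 (≈26.6711) theta=-2338059/6889400 (≈-0.3394)
After 9 (propagate distance d=28 (to screen)): x=59141149/3444700 (≈17.1687) theta=-2338059/6889400 (≈-0.3394)
Rounded to 4 decimal places: x = 17.1687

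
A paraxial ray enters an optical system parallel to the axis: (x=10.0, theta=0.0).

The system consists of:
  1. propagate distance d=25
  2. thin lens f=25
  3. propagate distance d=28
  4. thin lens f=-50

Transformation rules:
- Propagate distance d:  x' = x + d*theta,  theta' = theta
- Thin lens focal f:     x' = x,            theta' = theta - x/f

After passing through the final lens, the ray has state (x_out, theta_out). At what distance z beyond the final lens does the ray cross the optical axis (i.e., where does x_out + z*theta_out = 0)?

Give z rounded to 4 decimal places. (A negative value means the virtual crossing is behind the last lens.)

Initial: x=10.0000 theta=0.0000
After 1 (propagate distance d=25): x=10.0000 theta=0.0000
After 2 (thin lens f=25): x=10.0000 theta=-0.4000
After 3 (propagate distance d=28): x=-1.2000 theta=-0.4000
After 4 (thin lens f=-50): x=-1.2000 theta=-0.4240
z_focus = -x_out/theta_out = -(-1.2000)/(-0.4240) = -150/53 ≈ -2.8302
Rounded to 4 decimal places: z = -2.8302

Answer: -2.8302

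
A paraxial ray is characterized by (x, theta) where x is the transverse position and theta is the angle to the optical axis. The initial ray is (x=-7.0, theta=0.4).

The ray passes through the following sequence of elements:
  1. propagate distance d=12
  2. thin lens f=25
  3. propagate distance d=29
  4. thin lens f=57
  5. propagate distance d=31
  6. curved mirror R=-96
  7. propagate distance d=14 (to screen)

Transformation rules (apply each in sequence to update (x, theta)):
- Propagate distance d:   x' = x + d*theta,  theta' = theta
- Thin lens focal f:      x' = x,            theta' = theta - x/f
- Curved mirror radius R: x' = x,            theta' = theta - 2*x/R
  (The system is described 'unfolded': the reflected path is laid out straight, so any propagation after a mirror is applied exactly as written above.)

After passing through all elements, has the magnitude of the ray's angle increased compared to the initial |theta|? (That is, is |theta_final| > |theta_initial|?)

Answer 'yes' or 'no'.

Answer: yes

Derivation:
Initial: x=-7.0000 theta=0.4000
After 1 (propagate distance d=12): x=-2.2000 theta=0.4000
After 2 (thin lens f=25): x=-2.2000 theta=0.4880
After 3 (propagate distance d=29): x=11.9520 theta=0.4880
After 4 (thin lens f=57): x=11.9520 theta=661/2375 (≈0.2783)
After 5 (propagate distance d=31): x=48877/2375 (≈20.5798) theta=661/2375 (≈0.2783)
After 6 (curved mirror R=-96): x=48877/2375 (≈20.5798) theta=16121/22800 (≈0.7071)
After 7 (propagate distance d=14 (to screen)): x=1737283/57000 (≈30.4786) theta=16121/22800 (≈0.7071)
|theta_initial|=0.4000 |theta_final|=16121/22800 (≈0.7071) -> increased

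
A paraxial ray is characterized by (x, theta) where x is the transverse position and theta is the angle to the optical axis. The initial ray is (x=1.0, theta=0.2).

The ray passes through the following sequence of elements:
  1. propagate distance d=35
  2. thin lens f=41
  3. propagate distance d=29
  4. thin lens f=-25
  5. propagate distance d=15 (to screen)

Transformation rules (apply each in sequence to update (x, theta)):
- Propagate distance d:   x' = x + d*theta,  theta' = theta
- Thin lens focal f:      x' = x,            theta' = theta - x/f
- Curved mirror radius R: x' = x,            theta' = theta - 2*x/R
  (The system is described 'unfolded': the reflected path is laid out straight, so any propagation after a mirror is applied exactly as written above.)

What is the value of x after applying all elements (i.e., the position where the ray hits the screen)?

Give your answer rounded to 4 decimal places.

Answer: 13.0995

Derivation:
Initial: x=1.0000 theta=0.2000
After 1 (propagate distance d=35): x=8.0000 theta=0.2000
After 2 (thin lens f=41): x=8.0000 theta=1/205 (≈0.0049)
After 3 (propagate distance d=29): x=1669/205 (≈8.1415) theta=1/205 (≈0.0049)
After 4 (thin lens f=-25): x=1669/205 (≈8.1415) theta=1694/5125 (≈0.3305)
After 5 (propagate distance d=15 (to screen)): x=13427/1025 (≈13.0995) theta=1694/5125 (≈0.3305)
Rounded to 4 decimal places: x = 13.0995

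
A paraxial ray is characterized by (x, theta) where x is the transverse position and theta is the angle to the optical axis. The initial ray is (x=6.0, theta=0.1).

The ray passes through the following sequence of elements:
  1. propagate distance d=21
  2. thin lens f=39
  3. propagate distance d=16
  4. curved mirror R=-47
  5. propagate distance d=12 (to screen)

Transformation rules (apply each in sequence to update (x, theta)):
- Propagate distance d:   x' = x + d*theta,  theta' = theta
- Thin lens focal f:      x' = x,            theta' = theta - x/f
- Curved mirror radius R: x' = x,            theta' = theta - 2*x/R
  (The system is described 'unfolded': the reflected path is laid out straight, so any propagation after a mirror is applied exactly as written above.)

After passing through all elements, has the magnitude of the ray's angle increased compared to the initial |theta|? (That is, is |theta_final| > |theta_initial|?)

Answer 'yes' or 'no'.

Initial: x=6.0000 theta=0.1000
After 1 (propagate distance d=21): x=8.1000 theta=0.1000
After 2 (thin lens f=39): x=8.1000 theta=-7/65 (≈-0.1077)
After 3 (propagate distance d=16): x=829/130 (≈6.3769) theta=-7/65 (≈-0.1077)
After 4 (curved mirror R=-47): x=829/130 (≈6.3769) theta=100/611 (≈0.1637)
After 5 (propagate distance d=12 (to screen)): x=50963/6110 (≈8.3409) theta=100/611 (≈0.1637)
|theta_initial|=0.1000 |theta_final|=100/611 (≈0.1637) -> increased

Answer: yes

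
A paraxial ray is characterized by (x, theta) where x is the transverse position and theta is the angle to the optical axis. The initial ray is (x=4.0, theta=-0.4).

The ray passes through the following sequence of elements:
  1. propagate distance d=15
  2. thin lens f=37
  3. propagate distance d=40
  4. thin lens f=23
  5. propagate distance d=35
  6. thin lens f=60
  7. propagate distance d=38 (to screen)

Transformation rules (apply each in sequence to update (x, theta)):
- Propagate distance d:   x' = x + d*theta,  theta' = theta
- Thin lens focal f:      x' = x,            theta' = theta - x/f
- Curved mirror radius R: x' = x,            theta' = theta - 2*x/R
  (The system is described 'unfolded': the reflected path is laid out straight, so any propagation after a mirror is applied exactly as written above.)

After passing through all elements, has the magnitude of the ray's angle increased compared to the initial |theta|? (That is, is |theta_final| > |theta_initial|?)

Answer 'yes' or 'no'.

Initial: x=4.0000 theta=-0.4000
After 1 (propagate distance d=15): x=-2.0000 theta=-0.4000
After 2 (thin lens f=37): x=-2.0000 theta=-64/185 (≈-0.3459)
After 3 (propagate distance d=40): x=-586/37 (≈-15.8378) theta=-64/185 (≈-0.3459)
After 4 (thin lens f=23): x=-586/37 (≈-15.8378) theta=1458/4255 (≈0.3427)
After 5 (propagate distance d=35): x=-3272/851 (≈-3.8449) theta=1458/4255 (≈0.3427)
After 6 (thin lens f=60): x=-3272/851 (≈-3.8449) theta=5192/12765 (≈0.4067)
After 7 (propagate distance d=38 (to screen)): x=148216/12765 (≈11.6111) theta=5192/12765 (≈0.4067)
|theta_initial|=0.4000 |theta_final|=5192/12765 (≈0.4067) -> increased

Answer: yes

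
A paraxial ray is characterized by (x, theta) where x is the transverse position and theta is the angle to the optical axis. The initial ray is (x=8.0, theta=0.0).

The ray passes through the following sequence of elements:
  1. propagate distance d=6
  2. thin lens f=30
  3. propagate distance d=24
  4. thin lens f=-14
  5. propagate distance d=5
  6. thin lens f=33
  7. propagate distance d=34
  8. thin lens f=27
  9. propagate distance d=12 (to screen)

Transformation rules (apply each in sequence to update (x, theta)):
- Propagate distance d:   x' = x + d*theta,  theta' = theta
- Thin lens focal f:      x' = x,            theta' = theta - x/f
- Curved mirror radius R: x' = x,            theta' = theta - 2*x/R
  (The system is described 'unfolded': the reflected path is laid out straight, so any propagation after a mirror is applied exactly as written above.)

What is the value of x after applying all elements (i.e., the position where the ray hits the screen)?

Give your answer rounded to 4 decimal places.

Answer: -5.0257

Derivation:
Initial: x=8.0000 theta=0.0000
After 1 (propagate distance d=6): x=8.0000 theta=0.0000
After 2 (thin lens f=30): x=8.0000 theta=-4/15 (≈-0.2667)
After 3 (propagate distance d=24): x=1.6000 theta=-4/15 (≈-0.2667)
After 4 (thin lens f=-14): x=1.6000 theta=-16/105 (≈-0.1524)
After 5 (propagate distance d=5): x=88/105 (≈0.8381) theta=-16/105 (≈-0.1524)
After 6 (thin lens f=33): x=88/105 (≈0.8381) theta=-8/45 (≈-0.1778)
After 7 (propagate distance d=34): x=-328/63 (≈-5.2063) theta=-8/45 (≈-0.1778)
After 8 (thin lens f=27): x=-328/63 (≈-5.2063) theta=128/8505 (≈0.0150)
After 9 (propagate distance d=12 (to screen)): x=-14248/2835 (≈-5.0257) theta=128/8505 (≈0.0150)
Rounded to 4 decimal places: x = -5.0257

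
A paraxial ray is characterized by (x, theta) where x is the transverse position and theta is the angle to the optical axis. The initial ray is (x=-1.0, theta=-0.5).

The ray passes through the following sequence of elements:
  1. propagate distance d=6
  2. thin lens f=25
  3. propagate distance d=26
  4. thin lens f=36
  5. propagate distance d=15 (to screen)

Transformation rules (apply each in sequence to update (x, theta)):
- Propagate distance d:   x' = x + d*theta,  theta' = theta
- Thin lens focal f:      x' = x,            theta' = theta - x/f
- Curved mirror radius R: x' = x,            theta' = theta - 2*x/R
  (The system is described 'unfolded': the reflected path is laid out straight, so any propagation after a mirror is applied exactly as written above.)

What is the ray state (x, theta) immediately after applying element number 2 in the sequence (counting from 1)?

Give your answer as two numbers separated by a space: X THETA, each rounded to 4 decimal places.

Initial: x=-1.0000 theta=-0.5000
After 1 (propagate distance d=6): x=-4.0000 theta=-0.5000
After 2 (thin lens f=25): x=-4.0000 theta=-0.3400
Rounded to 4 decimal places: x = -4.0000, theta = -0.3400

Answer: -4.0000 -0.3400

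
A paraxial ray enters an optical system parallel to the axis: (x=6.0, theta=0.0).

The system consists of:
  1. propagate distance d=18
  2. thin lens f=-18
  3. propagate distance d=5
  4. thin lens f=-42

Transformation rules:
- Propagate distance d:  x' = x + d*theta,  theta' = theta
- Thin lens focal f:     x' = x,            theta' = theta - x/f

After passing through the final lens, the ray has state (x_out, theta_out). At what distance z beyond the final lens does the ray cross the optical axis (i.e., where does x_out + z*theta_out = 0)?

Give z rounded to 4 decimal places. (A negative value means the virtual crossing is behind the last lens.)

Initial: x=6.0000 theta=0.0000
After 1 (propagate distance d=18): x=6.0000 theta=0.0000
After 2 (thin lens f=-18): x=6.0000 theta=1/3 (≈0.3333)
After 3 (propagate distance d=5): x=23/3 (≈7.6667) theta=1/3 (≈0.3333)
After 4 (thin lens f=-42): x=23/3 (≈7.6667) theta=65/126 (≈0.5159)
z_focus = -x_out/theta_out = -(23/3)/(65/126) = -966/65 ≈ -14.8615
Rounded to 4 decimal places: z = -14.8615

Answer: -14.8615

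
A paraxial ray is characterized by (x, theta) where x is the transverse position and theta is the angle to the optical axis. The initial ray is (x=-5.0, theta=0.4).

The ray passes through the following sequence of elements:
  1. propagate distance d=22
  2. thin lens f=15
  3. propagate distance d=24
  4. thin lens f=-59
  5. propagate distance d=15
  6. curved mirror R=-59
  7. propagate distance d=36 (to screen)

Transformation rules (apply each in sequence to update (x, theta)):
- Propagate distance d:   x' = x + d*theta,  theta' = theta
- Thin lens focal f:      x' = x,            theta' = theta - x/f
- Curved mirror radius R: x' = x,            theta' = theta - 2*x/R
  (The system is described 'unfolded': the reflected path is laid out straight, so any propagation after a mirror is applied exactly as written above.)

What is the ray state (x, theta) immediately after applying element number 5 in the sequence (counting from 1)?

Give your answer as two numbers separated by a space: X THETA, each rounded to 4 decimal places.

Initial: x=-5.0000 theta=0.4000
After 1 (propagate distance d=22): x=3.8000 theta=0.4000
After 2 (thin lens f=15): x=3.8000 theta=11/75 (≈0.1467)
After 3 (propagate distance d=24): x=7.3200 theta=11/75 (≈0.1467)
After 4 (thin lens f=-59): x=7.3200 theta=1198/4425 (≈0.2707)
After 5 (propagate distance d=15): x=16787/1475 (≈11.3810) theta=1198/4425 (≈0.2707)
Rounded to 4 decimal places: x = 11.3810, theta = 0.2707

Answer: 11.3810 0.2707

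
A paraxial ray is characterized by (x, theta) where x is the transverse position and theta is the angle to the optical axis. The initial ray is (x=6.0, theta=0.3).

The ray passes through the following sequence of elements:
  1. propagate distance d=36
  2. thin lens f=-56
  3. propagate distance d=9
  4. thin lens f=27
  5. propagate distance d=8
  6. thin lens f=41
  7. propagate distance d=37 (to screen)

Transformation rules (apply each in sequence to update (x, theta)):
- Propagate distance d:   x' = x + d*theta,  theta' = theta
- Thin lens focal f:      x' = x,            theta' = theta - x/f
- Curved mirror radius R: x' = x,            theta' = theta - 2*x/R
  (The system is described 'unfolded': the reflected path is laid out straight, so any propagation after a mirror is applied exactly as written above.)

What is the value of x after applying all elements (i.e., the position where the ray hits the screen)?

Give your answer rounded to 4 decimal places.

Answer: -6.2298

Derivation:
Initial: x=6.0000 theta=0.3000
After 1 (propagate distance d=36): x=16.8000 theta=0.3000
After 2 (thin lens f=-56): x=16.8000 theta=0.6000
After 3 (propagate distance d=9): x=22.2000 theta=0.6000
After 4 (thin lens f=27): x=22.2000 theta=-2/9 (≈-0.2222)
After 5 (propagate distance d=8): x=919/45 (≈20.4222) theta=-2/9 (≈-0.2222)
After 6 (thin lens f=41): x=919/45 (≈20.4222) theta=-443/615 (≈-0.7203)
After 7 (propagate distance d=37 (to screen)): x=-11494/1845 (≈-6.2298) theta=-443/615 (≈-0.7203)
Rounded to 4 decimal places: x = -6.2298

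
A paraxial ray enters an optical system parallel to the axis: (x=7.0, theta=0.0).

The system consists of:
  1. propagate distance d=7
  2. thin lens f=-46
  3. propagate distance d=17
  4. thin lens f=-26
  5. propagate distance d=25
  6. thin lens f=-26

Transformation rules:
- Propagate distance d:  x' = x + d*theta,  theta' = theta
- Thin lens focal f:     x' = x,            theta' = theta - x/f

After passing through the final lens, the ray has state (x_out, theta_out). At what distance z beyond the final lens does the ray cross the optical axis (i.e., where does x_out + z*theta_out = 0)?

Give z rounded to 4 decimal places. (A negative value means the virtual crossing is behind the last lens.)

Answer: -16.2600

Derivation:
Initial: x=7.0000 theta=0.0000
After 1 (propagate distance d=7): x=7.0000 theta=0.0000
After 2 (thin lens f=-46): x=7.0000 theta=7/46 (≈0.1522)
After 3 (propagate distance d=17): x=441/46 (≈9.5870) theta=7/46 (≈0.1522)
After 4 (thin lens f=-26): x=441/46 (≈9.5870) theta=623/1196 (≈0.5209)
After 5 (propagate distance d=25): x=27041/1196 (≈22.6095) theta=623/1196 (≈0.5209)
After 6 (thin lens f=-26): x=27041/1196 (≈22.6095) theta=43239/31096 (≈1.3905)
z_focus = -x_out/theta_out = -(27041/1196)/(43239/31096) = -100438/6177 ≈ -16.2600
Rounded to 4 decimal places: z = -16.2600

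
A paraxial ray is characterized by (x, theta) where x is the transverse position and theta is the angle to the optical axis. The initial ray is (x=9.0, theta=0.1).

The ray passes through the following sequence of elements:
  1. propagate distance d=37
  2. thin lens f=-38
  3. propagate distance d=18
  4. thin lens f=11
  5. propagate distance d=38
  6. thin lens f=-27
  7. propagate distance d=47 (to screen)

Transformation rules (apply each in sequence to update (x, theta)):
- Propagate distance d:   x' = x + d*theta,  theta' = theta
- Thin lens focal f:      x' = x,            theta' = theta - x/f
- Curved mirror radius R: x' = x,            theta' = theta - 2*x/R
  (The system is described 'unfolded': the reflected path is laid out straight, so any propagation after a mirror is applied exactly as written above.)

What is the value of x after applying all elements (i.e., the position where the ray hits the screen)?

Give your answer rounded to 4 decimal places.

Answer: -160.0436

Derivation:
Initial: x=9.0000 theta=0.1000
After 1 (propagate distance d=37): x=12.7000 theta=0.1000
After 2 (thin lens f=-38): x=12.7000 theta=33/76 (≈0.4342)
After 3 (propagate distance d=18): x=1949/95 (≈20.5158) theta=33/76 (≈0.4342)
After 4 (thin lens f=11): x=1949/95 (≈20.5158) theta=-5981/4180 (≈-1.4309)
After 5 (propagate distance d=38): x=-70761/2090 (≈-33.8569) theta=-5981/4180 (≈-1.4309)
After 6 (thin lens f=-27): x=-70761/2090 (≈-33.8569) theta=-101003/37620 (≈-2.6848)
After 7 (propagate distance d=47 (to screen)): x=-547349/3420 (≈-160.0436) theta=-101003/37620 (≈-2.6848)
Rounded to 4 decimal places: x = -160.0436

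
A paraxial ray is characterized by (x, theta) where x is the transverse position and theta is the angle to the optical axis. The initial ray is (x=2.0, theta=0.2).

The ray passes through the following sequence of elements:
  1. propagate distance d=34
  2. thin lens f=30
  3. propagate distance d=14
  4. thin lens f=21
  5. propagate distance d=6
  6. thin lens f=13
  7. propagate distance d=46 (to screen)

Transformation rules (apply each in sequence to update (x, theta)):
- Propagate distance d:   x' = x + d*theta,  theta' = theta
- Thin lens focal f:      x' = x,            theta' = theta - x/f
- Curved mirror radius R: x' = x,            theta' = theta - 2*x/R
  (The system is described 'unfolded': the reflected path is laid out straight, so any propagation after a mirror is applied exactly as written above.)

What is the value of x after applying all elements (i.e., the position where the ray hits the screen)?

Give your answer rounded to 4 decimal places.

Answer: -32.8726

Derivation:
Initial: x=2.0000 theta=0.2000
After 1 (propagate distance d=34): x=8.8000 theta=0.2000
After 2 (thin lens f=30): x=8.8000 theta=-7/75 (≈-0.0933)
After 3 (propagate distance d=14): x=562/75 (≈7.4933) theta=-7/75 (≈-0.0933)
After 4 (thin lens f=21): x=562/75 (≈7.4933) theta=-709/1575 (≈-0.4502)
After 5 (propagate distance d=6): x=2516/525 (≈4.7924) theta=-709/1575 (≈-0.4502)
After 6 (thin lens f=13): x=2516/525 (≈4.7924) theta=-479/585 (≈-0.8188)
After 7 (propagate distance d=46 (to screen)): x=-673066/20475 (≈-32.8726) theta=-479/585 (≈-0.8188)
Rounded to 4 decimal places: x = -32.8726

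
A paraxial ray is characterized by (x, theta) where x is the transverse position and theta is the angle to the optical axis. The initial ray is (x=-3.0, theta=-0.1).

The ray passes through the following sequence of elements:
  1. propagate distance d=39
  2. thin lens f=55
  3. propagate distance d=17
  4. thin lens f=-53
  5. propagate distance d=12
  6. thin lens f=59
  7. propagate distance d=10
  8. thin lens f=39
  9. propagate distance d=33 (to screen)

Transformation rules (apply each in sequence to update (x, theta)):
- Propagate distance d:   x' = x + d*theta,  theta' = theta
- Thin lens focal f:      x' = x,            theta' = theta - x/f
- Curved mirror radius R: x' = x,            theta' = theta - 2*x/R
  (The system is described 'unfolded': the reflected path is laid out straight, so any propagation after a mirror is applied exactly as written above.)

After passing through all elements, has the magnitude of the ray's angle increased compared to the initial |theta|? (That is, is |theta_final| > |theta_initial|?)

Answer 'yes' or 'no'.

Initial: x=-3.0000 theta=-0.1000
After 1 (propagate distance d=39): x=-6.9000 theta=-0.1000
After 2 (thin lens f=55): x=-6.9000 theta=7/275 (≈0.0255)
After 3 (propagate distance d=17): x=-3557/550 (≈-6.4673) theta=7/275 (≈0.0255)
After 4 (thin lens f=-53): x=-3557/550 (≈-6.4673) theta=-563/5830 (≈-0.0966)
After 5 (propagate distance d=12): x=-222301/29150 (≈-7.6261) theta=-563/5830 (≈-0.0966)
After 6 (thin lens f=59): x=-222301/29150 (≈-7.6261) theta=28108/859925 (≈0.0327)
After 7 (propagate distance d=10): x=-12553599/1719850 (≈-7.2992) theta=28108/859925 (≈0.0327)
After 8 (thin lens f=39): x=-12553599/1719850 (≈-7.2992) theta=4915341/22358050 (≈0.2198)
After 9 (propagate distance d=33 (to screen)): x=-495267/11179025 (≈-0.0443) theta=4915341/22358050 (≈0.2198)
|theta_initial|=0.1000 |theta_final|=4915341/22358050 (≈0.2198) -> increased

Answer: yes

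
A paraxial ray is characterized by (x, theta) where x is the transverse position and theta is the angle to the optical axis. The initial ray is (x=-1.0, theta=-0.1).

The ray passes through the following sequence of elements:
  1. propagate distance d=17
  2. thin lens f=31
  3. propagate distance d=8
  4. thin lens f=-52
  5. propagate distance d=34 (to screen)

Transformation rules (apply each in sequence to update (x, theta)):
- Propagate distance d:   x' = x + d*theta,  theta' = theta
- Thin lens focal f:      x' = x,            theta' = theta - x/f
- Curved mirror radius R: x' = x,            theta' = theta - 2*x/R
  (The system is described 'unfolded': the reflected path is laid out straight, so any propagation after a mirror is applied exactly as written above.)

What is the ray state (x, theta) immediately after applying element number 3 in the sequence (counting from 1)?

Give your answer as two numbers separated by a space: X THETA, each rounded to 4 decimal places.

Initial: x=-1.0000 theta=-0.1000
After 1 (propagate distance d=17): x=-2.7000 theta=-0.1000
After 2 (thin lens f=31): x=-2.7000 theta=-2/155 (≈-0.0129)
After 3 (propagate distance d=8): x=-869/310 (≈-2.8032) theta=-2/155 (≈-0.0129)
Rounded to 4 decimal places: x = -2.8032, theta = -0.0129

Answer: -2.8032 -0.0129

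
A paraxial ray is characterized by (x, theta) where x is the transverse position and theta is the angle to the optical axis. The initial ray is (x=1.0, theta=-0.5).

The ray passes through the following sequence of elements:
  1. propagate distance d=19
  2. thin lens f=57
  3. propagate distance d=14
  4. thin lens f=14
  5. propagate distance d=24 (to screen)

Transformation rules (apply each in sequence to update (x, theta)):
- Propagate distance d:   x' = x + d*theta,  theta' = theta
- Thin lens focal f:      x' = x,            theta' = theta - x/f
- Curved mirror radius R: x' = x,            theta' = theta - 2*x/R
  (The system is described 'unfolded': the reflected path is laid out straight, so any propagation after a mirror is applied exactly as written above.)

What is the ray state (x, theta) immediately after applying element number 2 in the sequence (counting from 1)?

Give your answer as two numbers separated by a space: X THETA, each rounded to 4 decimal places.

Answer: -8.5000 -0.3509

Derivation:
Initial: x=1.0000 theta=-0.5000
After 1 (propagate distance d=19): x=-8.5000 theta=-0.5000
After 2 (thin lens f=57): x=-8.5000 theta=-20/57 (≈-0.3509)
Rounded to 4 decimal places: x = -8.5000, theta = -0.3509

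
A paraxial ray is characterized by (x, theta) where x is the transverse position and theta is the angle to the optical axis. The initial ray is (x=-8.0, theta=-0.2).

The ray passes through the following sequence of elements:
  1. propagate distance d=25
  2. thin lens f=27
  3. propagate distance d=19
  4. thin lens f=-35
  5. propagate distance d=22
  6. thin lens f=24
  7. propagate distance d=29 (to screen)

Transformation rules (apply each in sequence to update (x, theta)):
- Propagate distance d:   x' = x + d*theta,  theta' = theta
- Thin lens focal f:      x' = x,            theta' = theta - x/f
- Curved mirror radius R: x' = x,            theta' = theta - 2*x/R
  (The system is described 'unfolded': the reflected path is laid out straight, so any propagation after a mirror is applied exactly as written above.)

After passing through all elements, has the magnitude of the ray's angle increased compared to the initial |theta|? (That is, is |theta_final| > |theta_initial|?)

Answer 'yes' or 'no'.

Answer: yes

Derivation:
Initial: x=-8.0000 theta=-0.2000
After 1 (propagate distance d=25): x=-13.0000 theta=-0.2000
After 2 (thin lens f=27): x=-13.0000 theta=38/135 (≈0.2815)
After 3 (propagate distance d=19): x=-1033/135 (≈-7.6519) theta=38/135 (≈0.2815)
After 4 (thin lens f=-35): x=-1033/135 (≈-7.6519) theta=11/175 (≈0.0629)
After 5 (propagate distance d=22): x=-29621/4725 (≈-6.2690) theta=11/175 (≈0.0629)
After 6 (thin lens f=24): x=-29621/4725 (≈-6.2690) theta=36749/113400 (≈0.3241)
After 7 (propagate distance d=29 (to screen)): x=354817/113400 (≈3.1289) theta=36749/113400 (≈0.3241)
|theta_initial|=0.2000 |theta_final|=36749/113400 (≈0.3241) -> increased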